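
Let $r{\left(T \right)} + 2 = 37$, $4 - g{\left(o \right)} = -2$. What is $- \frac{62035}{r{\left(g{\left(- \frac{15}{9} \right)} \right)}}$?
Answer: $- \frac{12407}{7} \approx -1772.4$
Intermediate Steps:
$g{\left(o \right)} = 6$ ($g{\left(o \right)} = 4 - -2 = 4 + 2 = 6$)
$r{\left(T \right)} = 35$ ($r{\left(T \right)} = -2 + 37 = 35$)
$- \frac{62035}{r{\left(g{\left(- \frac{15}{9} \right)} \right)}} = - \frac{62035}{35} = \left(-62035\right) \frac{1}{35} = - \frac{12407}{7}$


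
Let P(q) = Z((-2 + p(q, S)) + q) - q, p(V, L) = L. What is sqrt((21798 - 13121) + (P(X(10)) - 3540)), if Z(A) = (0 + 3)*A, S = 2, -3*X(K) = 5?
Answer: sqrt(46203)/3 ≈ 71.650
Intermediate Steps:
X(K) = -5/3 (X(K) = -1/3*5 = -5/3)
Z(A) = 3*A
P(q) = 2*q (P(q) = 3*((-2 + 2) + q) - q = 3*(0 + q) - q = 3*q - q = 2*q)
sqrt((21798 - 13121) + (P(X(10)) - 3540)) = sqrt((21798 - 13121) + (2*(-5/3) - 3540)) = sqrt(8677 + (-10/3 - 3540)) = sqrt(8677 - 10630/3) = sqrt(15401/3) = sqrt(46203)/3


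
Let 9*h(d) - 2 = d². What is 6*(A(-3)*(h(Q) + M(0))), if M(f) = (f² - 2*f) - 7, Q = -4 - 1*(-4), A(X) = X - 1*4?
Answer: 854/3 ≈ 284.67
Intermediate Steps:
A(X) = -4 + X (A(X) = X - 4 = -4 + X)
Q = 0 (Q = -4 + 4 = 0)
M(f) = -7 + f² - 2*f
h(d) = 2/9 + d²/9
6*(A(-3)*(h(Q) + M(0))) = 6*((-4 - 3)*((2/9 + (⅑)*0²) + (-7 + 0² - 2*0))) = 6*(-7*((2/9 + (⅑)*0) + (-7 + 0 + 0))) = 6*(-7*((2/9 + 0) - 7)) = 6*(-7*(2/9 - 7)) = 6*(-7*(-61/9)) = 6*(427/9) = 854/3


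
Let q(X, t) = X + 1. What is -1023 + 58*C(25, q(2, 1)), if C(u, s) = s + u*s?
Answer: 3501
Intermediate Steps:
q(X, t) = 1 + X
C(u, s) = s + s*u
-1023 + 58*C(25, q(2, 1)) = -1023 + 58*((1 + 2)*(1 + 25)) = -1023 + 58*(3*26) = -1023 + 58*78 = -1023 + 4524 = 3501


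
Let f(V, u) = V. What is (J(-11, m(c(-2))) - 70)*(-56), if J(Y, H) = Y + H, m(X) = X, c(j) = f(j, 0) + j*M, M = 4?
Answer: 5096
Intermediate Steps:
c(j) = 5*j (c(j) = j + j*4 = j + 4*j = 5*j)
J(Y, H) = H + Y
(J(-11, m(c(-2))) - 70)*(-56) = ((5*(-2) - 11) - 70)*(-56) = ((-10 - 11) - 70)*(-56) = (-21 - 70)*(-56) = -91*(-56) = 5096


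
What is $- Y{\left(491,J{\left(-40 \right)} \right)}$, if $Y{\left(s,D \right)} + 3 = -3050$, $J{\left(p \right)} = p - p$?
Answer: $3053$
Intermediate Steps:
$J{\left(p \right)} = 0$
$Y{\left(s,D \right)} = -3053$ ($Y{\left(s,D \right)} = -3 - 3050 = -3053$)
$- Y{\left(491,J{\left(-40 \right)} \right)} = \left(-1\right) \left(-3053\right) = 3053$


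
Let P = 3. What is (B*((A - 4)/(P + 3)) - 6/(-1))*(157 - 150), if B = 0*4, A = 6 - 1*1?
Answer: 42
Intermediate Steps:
A = 5 (A = 6 - 1 = 5)
B = 0
(B*((A - 4)/(P + 3)) - 6/(-1))*(157 - 150) = (0*((5 - 4)/(3 + 3)) - 6/(-1))*(157 - 150) = (0*(1/6) - 6*(-1))*7 = (0*(1*(⅙)) + 6)*7 = (0*(⅙) + 6)*7 = (0 + 6)*7 = 6*7 = 42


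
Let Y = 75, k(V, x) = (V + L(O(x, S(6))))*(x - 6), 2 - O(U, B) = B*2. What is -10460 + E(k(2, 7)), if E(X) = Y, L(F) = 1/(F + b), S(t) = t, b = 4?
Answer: -10385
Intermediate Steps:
O(U, B) = 2 - 2*B (O(U, B) = 2 - B*2 = 2 - 2*B)
L(F) = 1/(4 + F) (L(F) = 1/(F + 4) = 1/(4 + F))
k(V, x) = (-6 + x)*(-⅙ + V) (k(V, x) = (V + 1/(4 + (2 - 2*6)))*(x - 6) = (V + 1/(4 + (2 - 12)))*(-6 + x) = (V + 1/(4 - 10))*(-6 + x) = (V + 1/(-6))*(-6 + x) = (V - ⅙)*(-6 + x) = (-⅙ + V)*(-6 + x) = (-6 + x)*(-⅙ + V))
E(X) = 75
-10460 + E(k(2, 7)) = -10460 + 75 = -10385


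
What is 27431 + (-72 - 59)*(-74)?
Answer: 37125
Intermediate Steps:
27431 + (-72 - 59)*(-74) = 27431 - 131*(-74) = 27431 + 9694 = 37125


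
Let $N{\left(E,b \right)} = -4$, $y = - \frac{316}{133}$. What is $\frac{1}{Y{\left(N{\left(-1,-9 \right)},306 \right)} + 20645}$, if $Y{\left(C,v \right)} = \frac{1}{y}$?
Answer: $\frac{316}{6523687} \approx 4.8439 \cdot 10^{-5}$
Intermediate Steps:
$y = - \frac{316}{133}$ ($y = \left(-316\right) \frac{1}{133} = - \frac{316}{133} \approx -2.3759$)
$Y{\left(C,v \right)} = - \frac{133}{316}$ ($Y{\left(C,v \right)} = \frac{1}{- \frac{316}{133}} = - \frac{133}{316}$)
$\frac{1}{Y{\left(N{\left(-1,-9 \right)},306 \right)} + 20645} = \frac{1}{- \frac{133}{316} + 20645} = \frac{1}{\frac{6523687}{316}} = \frac{316}{6523687}$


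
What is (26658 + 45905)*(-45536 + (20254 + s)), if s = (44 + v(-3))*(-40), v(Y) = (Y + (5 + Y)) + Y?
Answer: -1950638566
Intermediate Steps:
v(Y) = 5 + 3*Y (v(Y) = (5 + 2*Y) + Y = 5 + 3*Y)
s = -1600 (s = (44 + (5 + 3*(-3)))*(-40) = (44 + (5 - 9))*(-40) = (44 - 4)*(-40) = 40*(-40) = -1600)
(26658 + 45905)*(-45536 + (20254 + s)) = (26658 + 45905)*(-45536 + (20254 - 1600)) = 72563*(-45536 + 18654) = 72563*(-26882) = -1950638566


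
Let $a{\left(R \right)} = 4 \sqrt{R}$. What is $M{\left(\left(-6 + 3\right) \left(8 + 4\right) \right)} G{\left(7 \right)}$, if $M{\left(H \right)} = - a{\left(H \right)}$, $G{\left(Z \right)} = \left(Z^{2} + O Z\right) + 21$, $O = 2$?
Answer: $- 2016 i \approx - 2016.0 i$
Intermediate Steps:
$G{\left(Z \right)} = 21 + Z^{2} + 2 Z$ ($G{\left(Z \right)} = \left(Z^{2} + 2 Z\right) + 21 = 21 + Z^{2} + 2 Z$)
$M{\left(H \right)} = - 4 \sqrt{H}$
$M{\left(\left(-6 + 3\right) \left(8 + 4\right) \right)} G{\left(7 \right)} = - 4 \sqrt{\left(-6 + 3\right) \left(8 + 4\right)} \left(21 + 7^{2} + 2 \cdot 7\right) = - 4 \sqrt{\left(-3\right) 12} \left(21 + 49 + 14\right) = - 4 \sqrt{-36} \cdot 84 = - 4 \cdot 6 i 84 = - 24 i 84 = - 2016 i$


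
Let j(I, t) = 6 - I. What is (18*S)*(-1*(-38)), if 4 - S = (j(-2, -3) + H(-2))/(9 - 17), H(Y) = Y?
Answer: 3249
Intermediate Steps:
S = 19/4 (S = 4 - ((6 - 1*(-2)) - 2)/(9 - 17) = 4 - ((6 + 2) - 2)/(-8) = 4 - (8 - 2)*(-1)/8 = 4 - 6*(-1)/8 = 4 - 1*(-¾) = 4 + ¾ = 19/4 ≈ 4.7500)
(18*S)*(-1*(-38)) = (18*(19/4))*(-1*(-38)) = (171/2)*38 = 3249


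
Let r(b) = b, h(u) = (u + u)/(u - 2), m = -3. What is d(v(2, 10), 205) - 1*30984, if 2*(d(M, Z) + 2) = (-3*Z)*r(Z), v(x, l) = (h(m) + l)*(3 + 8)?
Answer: -188047/2 ≈ -94024.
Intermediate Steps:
h(u) = 2*u/(-2 + u) (h(u) = (2*u)/(-2 + u) = 2*u/(-2 + u))
v(x, l) = 66/5 + 11*l (v(x, l) = (2*(-3)/(-2 - 3) + l)*(3 + 8) = (2*(-3)/(-5) + l)*11 = (2*(-3)*(-1/5) + l)*11 = (6/5 + l)*11 = 66/5 + 11*l)
d(M, Z) = -2 - 3*Z**2/2 (d(M, Z) = -2 + ((-3*Z)*Z)/2 = -2 + (-3*Z**2)/2 = -2 - 3*Z**2/2)
d(v(2, 10), 205) - 1*30984 = (-2 - 3/2*205**2) - 1*30984 = (-2 - 3/2*42025) - 30984 = (-2 - 126075/2) - 30984 = -126079/2 - 30984 = -188047/2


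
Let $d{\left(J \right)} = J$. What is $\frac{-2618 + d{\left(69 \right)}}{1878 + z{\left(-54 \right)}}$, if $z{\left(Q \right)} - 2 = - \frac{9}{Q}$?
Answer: $- \frac{15294}{11281} \approx -1.3557$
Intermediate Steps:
$z{\left(Q \right)} = 2 - \frac{9}{Q}$
$\frac{-2618 + d{\left(69 \right)}}{1878 + z{\left(-54 \right)}} = \frac{-2618 + 69}{1878 + \left(2 - \frac{9}{-54}\right)} = - \frac{2549}{1878 + \left(2 - - \frac{1}{6}\right)} = - \frac{2549}{1878 + \left(2 + \frac{1}{6}\right)} = - \frac{2549}{1878 + \frac{13}{6}} = - \frac{2549}{\frac{11281}{6}} = \left(-2549\right) \frac{6}{11281} = - \frac{15294}{11281}$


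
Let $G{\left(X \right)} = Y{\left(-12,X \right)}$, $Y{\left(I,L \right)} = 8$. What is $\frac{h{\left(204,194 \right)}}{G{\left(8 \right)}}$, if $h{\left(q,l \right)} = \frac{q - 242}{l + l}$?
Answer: $- \frac{19}{1552} \approx -0.012242$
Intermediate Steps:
$h{\left(q,l \right)} = \frac{-242 + q}{2 l}$
$G{\left(X \right)} = 8$
$\frac{h{\left(204,194 \right)}}{G{\left(8 \right)}} = \frac{\frac{1}{2} \cdot \frac{1}{194} \left(-242 + 204\right)}{8} = \frac{1}{2} \cdot \frac{1}{194} \left(-38\right) \frac{1}{8} = \left(- \frac{19}{194}\right) \frac{1}{8} = - \frac{19}{1552}$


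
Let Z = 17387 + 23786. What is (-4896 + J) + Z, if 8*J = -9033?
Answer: 281183/8 ≈ 35148.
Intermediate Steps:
J = -9033/8 (J = (1/8)*(-9033) = -9033/8 ≈ -1129.1)
Z = 41173
(-4896 + J) + Z = (-4896 - 9033/8) + 41173 = -48201/8 + 41173 = 281183/8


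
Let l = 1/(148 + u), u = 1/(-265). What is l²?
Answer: 70225/1538129961 ≈ 4.5656e-5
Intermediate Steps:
u = -1/265 ≈ -0.0037736
l = 265/39219 (l = 1/(148 - 1/265) = 1/(39219/265) = 265/39219 ≈ 0.0067569)
l² = (265/39219)² = 70225/1538129961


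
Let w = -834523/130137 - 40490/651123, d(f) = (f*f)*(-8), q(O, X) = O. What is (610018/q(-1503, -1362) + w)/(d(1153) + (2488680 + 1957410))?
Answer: 216109501939865/3243768022359371122 ≈ 6.6623e-5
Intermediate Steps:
d(f) = -8*f² (d(f) = f²*(-8) = -8*f²)
w = -182882122153/28245064617 (w = -834523*1/130137 - 40490*1/651123 = -834523/130137 - 40490/651123 = -182882122153/28245064617 ≈ -6.4748)
(610018/q(-1503, -1362) + w)/(d(1153) + (2488680 + 1957410)) = (610018/(-1503) - 182882122153/28245064617)/(-8*1153² + (2488680 + 1957410)) = (610018*(-1/1503) - 182882122153/28245064617)/(-8*1329409 + 4446090) = (-610018/1503 - 182882122153/28245064617)/(-10635272 + 4446090) = -216109501939865/524102865671/(-6189182) = -216109501939865/524102865671*(-1/6189182) = 216109501939865/3243768022359371122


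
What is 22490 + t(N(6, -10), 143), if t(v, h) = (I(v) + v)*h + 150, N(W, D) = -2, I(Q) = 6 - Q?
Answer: 23498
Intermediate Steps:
t(v, h) = 150 + 6*h (t(v, h) = ((6 - v) + v)*h + 150 = 6*h + 150 = 150 + 6*h)
22490 + t(N(6, -10), 143) = 22490 + (150 + 6*143) = 22490 + (150 + 858) = 22490 + 1008 = 23498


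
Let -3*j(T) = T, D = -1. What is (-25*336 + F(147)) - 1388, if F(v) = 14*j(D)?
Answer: -29350/3 ≈ -9783.3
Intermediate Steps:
j(T) = -T/3
F(v) = 14/3 (F(v) = 14*(-1/3*(-1)) = 14*(1/3) = 14/3)
(-25*336 + F(147)) - 1388 = (-25*336 + 14/3) - 1388 = (-8400 + 14/3) - 1388 = -25186/3 - 1388 = -29350/3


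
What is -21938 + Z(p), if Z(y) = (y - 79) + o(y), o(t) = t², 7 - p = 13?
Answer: -21987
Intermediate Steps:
p = -6 (p = 7 - 1*13 = 7 - 13 = -6)
Z(y) = -79 + y + y² (Z(y) = (y - 79) + y² = (-79 + y) + y² = -79 + y + y²)
-21938 + Z(p) = -21938 + (-79 - 6 + (-6)²) = -21938 + (-79 - 6 + 36) = -21938 - 49 = -21987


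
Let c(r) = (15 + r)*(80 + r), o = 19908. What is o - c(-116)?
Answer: 16272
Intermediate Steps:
o - c(-116) = 19908 - (1200 + (-116)**2 + 95*(-116)) = 19908 - (1200 + 13456 - 11020) = 19908 - 1*3636 = 19908 - 3636 = 16272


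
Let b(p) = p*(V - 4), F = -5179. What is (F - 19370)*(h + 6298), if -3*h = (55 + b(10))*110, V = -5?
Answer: -186114152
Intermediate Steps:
b(p) = -9*p (b(p) = p*(-5 - 4) = p*(-9) = -9*p)
h = 3850/3 (h = -(55 - 9*10)*110/3 = -(55 - 90)*110/3 = -(-35)*110/3 = -1/3*(-3850) = 3850/3 ≈ 1283.3)
(F - 19370)*(h + 6298) = (-5179 - 19370)*(3850/3 + 6298) = -24549*22744/3 = -186114152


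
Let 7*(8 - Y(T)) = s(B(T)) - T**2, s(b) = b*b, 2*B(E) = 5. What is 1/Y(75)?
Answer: 28/22699 ≈ 0.0012335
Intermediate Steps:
B(E) = 5/2 (B(E) = (1/2)*5 = 5/2)
s(b) = b**2
Y(T) = 199/28 + T**2/7 (Y(T) = 8 - ((5/2)**2 - T**2)/7 = 8 - (25/4 - T**2)/7 = 8 + (-25/28 + T**2/7) = 199/28 + T**2/7)
1/Y(75) = 1/(199/28 + (1/7)*75**2) = 1/(199/28 + (1/7)*5625) = 1/(199/28 + 5625/7) = 1/(22699/28) = 28/22699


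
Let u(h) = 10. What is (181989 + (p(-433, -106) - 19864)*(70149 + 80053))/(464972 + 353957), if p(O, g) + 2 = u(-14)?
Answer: -2982228923/818929 ≈ -3641.6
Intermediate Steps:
p(O, g) = 8 (p(O, g) = -2 + 10 = 8)
(181989 + (p(-433, -106) - 19864)*(70149 + 80053))/(464972 + 353957) = (181989 + (8 - 19864)*(70149 + 80053))/(464972 + 353957) = (181989 - 19856*150202)/818929 = (181989 - 2982410912)*(1/818929) = -2982228923*1/818929 = -2982228923/818929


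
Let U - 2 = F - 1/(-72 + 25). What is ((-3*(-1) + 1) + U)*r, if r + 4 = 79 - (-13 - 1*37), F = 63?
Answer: 405500/47 ≈ 8627.7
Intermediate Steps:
r = 125 (r = -4 + (79 - (-13 - 1*37)) = -4 + (79 - (-13 - 37)) = -4 + (79 - 1*(-50)) = -4 + (79 + 50) = -4 + 129 = 125)
U = 3056/47 (U = 2 + (63 - 1/(-72 + 25)) = 2 + (63 - 1/(-47)) = 2 + (63 - 1*(-1/47)) = 2 + (63 + 1/47) = 2 + 2962/47 = 3056/47 ≈ 65.021)
((-3*(-1) + 1) + U)*r = ((-3*(-1) + 1) + 3056/47)*125 = ((3 + 1) + 3056/47)*125 = (4 + 3056/47)*125 = (3244/47)*125 = 405500/47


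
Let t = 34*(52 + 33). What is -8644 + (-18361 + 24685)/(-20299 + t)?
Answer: -50163240/5803 ≈ -8644.4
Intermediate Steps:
t = 2890 (t = 34*85 = 2890)
-8644 + (-18361 + 24685)/(-20299 + t) = -8644 + (-18361 + 24685)/(-20299 + 2890) = -8644 + 6324/(-17409) = -8644 + 6324*(-1/17409) = -8644 - 2108/5803 = -50163240/5803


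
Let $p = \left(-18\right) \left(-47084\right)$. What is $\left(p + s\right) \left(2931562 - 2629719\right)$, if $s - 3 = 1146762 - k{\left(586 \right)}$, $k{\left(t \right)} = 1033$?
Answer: $601646748692$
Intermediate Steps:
$p = 847512$
$s = 1145732$ ($s = 3 + \left(1146762 - 1033\right) = 3 + 1145729 = 1145732$)
$\left(p + s\right) \left(2931562 - 2629719\right) = \left(847512 + 1145732\right) \left(2931562 - 2629719\right) = 1993244 \cdot 301843 = 601646748692$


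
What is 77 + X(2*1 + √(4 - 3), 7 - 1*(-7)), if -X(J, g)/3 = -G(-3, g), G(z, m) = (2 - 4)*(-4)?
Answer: 101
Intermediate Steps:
G(z, m) = 8 (G(z, m) = -2*(-4) = 8)
X(J, g) = 24 (X(J, g) = -(-3)*8 = -3*(-8) = 24)
77 + X(2*1 + √(4 - 3), 7 - 1*(-7)) = 77 + 24 = 101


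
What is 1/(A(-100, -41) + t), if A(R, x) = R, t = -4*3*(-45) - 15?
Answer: 1/425 ≈ 0.0023529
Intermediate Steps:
t = 525 (t = -12*(-45) - 15 = 540 - 15 = 525)
1/(A(-100, -41) + t) = 1/(-100 + 525) = 1/425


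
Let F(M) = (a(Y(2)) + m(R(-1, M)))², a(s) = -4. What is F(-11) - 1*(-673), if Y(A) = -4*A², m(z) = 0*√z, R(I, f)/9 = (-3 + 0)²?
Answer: 689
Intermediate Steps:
R(I, f) = 81 (R(I, f) = 9*(-3 + 0)² = 9*(-3)² = 9*9 = 81)
m(z) = 0
F(M) = 16 (F(M) = (-4 + 0)² = (-4)² = 16)
F(-11) - 1*(-673) = 16 - 1*(-673) = 16 + 673 = 689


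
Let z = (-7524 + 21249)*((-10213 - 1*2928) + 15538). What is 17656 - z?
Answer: -32881169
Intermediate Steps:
z = 32898825 (z = 13725*((-10213 - 2928) + 15538) = 13725*(-13141 + 15538) = 13725*2397 = 32898825)
17656 - z = 17656 - 1*32898825 = 17656 - 32898825 = -32881169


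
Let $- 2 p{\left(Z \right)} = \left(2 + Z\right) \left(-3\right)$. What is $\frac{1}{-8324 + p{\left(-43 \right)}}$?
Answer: $- \frac{2}{16771} \approx -0.00011925$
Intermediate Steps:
$p{\left(Z \right)} = 3 + \frac{3 Z}{2}$ ($p{\left(Z \right)} = - \frac{\left(2 + Z\right) \left(-3\right)}{2} = - \frac{-6 - 3 Z}{2} = 3 + \frac{3 Z}{2}$)
$\frac{1}{-8324 + p{\left(-43 \right)}} = \frac{1}{-8324 + \left(3 + \frac{3}{2} \left(-43\right)\right)} = \frac{1}{-8324 + \left(3 - \frac{129}{2}\right)} = \frac{1}{-8324 - \frac{123}{2}} = \frac{1}{- \frac{16771}{2}} = - \frac{2}{16771}$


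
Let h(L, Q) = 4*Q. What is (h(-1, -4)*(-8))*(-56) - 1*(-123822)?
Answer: 116654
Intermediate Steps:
(h(-1, -4)*(-8))*(-56) - 1*(-123822) = ((4*(-4))*(-8))*(-56) - 1*(-123822) = -16*(-8)*(-56) + 123822 = 128*(-56) + 123822 = -7168 + 123822 = 116654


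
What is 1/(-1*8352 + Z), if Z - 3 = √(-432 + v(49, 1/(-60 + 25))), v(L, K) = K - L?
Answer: -4235/35358259 - 2*I*√147315/2439719871 ≈ -0.00011977 - 3.1464e-7*I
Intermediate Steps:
Z = 3 + 2*I*√147315/35 (Z = 3 + √(-432 + (1/(-60 + 25) - 1*49)) = 3 + √(-432 + (1/(-35) - 49)) = 3 + √(-432 + (-1/35 - 49)) = 3 + √(-432 - 1716/35) = 3 + √(-16836/35) = 3 + 2*I*√147315/35 ≈ 3.0 + 21.932*I)
1/(-1*8352 + Z) = 1/(-1*8352 + (3 + 2*I*√147315/35)) = 1/(-8352 + (3 + 2*I*√147315/35)) = 1/(-8349 + 2*I*√147315/35)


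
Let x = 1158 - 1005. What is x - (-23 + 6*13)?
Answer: 98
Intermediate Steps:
x = 153
x - (-23 + 6*13) = 153 - (-23 + 6*13) = 153 - (-23 + 78) = 153 - 1*55 = 153 - 55 = 98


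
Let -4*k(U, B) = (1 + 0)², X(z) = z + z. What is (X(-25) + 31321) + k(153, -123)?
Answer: 125083/4 ≈ 31271.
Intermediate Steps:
X(z) = 2*z
k(U, B) = -¼ (k(U, B) = -(1 + 0)²/4 = -¼*1² = -¼*1 = -¼)
(X(-25) + 31321) + k(153, -123) = (2*(-25) + 31321) - ¼ = (-50 + 31321) - ¼ = 31271 - ¼ = 125083/4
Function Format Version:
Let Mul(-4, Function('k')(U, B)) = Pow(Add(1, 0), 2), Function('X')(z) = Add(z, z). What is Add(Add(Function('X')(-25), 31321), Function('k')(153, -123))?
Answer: Rational(125083, 4) ≈ 31271.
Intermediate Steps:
Function('X')(z) = Mul(2, z)
Function('k')(U, B) = Rational(-1, 4) (Function('k')(U, B) = Mul(Rational(-1, 4), Pow(Add(1, 0), 2)) = Mul(Rational(-1, 4), Pow(1, 2)) = Mul(Rational(-1, 4), 1) = Rational(-1, 4))
Add(Add(Function('X')(-25), 31321), Function('k')(153, -123)) = Add(Add(Mul(2, -25), 31321), Rational(-1, 4)) = Add(Add(-50, 31321), Rational(-1, 4)) = Add(31271, Rational(-1, 4)) = Rational(125083, 4)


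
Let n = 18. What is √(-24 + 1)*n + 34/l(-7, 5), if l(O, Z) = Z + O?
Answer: -17 + 18*I*√23 ≈ -17.0 + 86.325*I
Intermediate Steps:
l(O, Z) = O + Z
√(-24 + 1)*n + 34/l(-7, 5) = √(-24 + 1)*18 + 34/(-7 + 5) = √(-23)*18 + 34/(-2) = (I*√23)*18 + 34*(-½) = 18*I*√23 - 17 = -17 + 18*I*√23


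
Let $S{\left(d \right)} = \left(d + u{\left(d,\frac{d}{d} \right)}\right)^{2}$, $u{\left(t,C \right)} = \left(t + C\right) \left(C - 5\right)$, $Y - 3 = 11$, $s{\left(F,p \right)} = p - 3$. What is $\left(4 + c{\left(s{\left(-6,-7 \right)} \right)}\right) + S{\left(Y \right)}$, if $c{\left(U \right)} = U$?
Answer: $2110$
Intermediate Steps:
$s{\left(F,p \right)} = -3 + p$ ($s{\left(F,p \right)} = p - 3 = -3 + p$)
$Y = 14$ ($Y = 3 + 11 = 14$)
$u{\left(t,C \right)} = \left(-5 + C\right) \left(C + t\right)$ ($u{\left(t,C \right)} = \left(C + t\right) \left(-5 + C\right) = \left(-5 + C\right) \left(C + t\right)$)
$S{\left(d \right)} = \left(-4 - 3 d\right)^{2}$ ($S{\left(d \right)} = \left(d + \left(\left(\frac{d}{d}\right)^{2} - 5 \frac{d}{d} - 5 d + \frac{d}{d} d\right)\right)^{2} = \left(d + \left(1^{2} - 5 - 5 d + 1 d\right)\right)^{2} = \left(d + \left(1 - 5 - 5 d + d\right)\right)^{2} = \left(d - \left(4 + 4 d\right)\right)^{2} = \left(-4 - 3 d\right)^{2}$)
$\left(4 + c{\left(s{\left(-6,-7 \right)} \right)}\right) + S{\left(Y \right)} = \left(4 - 10\right) + \left(4 + 3 \cdot 14\right)^{2} = \left(4 - 10\right) + \left(4 + 42\right)^{2} = -6 + 46^{2} = -6 + 2116 = 2110$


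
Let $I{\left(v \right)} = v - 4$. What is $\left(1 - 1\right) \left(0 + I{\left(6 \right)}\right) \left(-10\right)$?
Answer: $0$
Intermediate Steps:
$I{\left(v \right)} = -4 + v$
$\left(1 - 1\right) \left(0 + I{\left(6 \right)}\right) \left(-10\right) = \left(1 - 1\right) \left(0 + \left(-4 + 6\right)\right) \left(-10\right) = 0 \left(0 + 2\right) \left(-10\right) = 0 \cdot 2 \left(-10\right) = 0 \left(-10\right) = 0$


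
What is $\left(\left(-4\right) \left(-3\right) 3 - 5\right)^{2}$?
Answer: $961$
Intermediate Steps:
$\left(\left(-4\right) \left(-3\right) 3 - 5\right)^{2} = \left(12 \cdot 3 - 5\right)^{2} = \left(36 - 5\right)^{2} = 31^{2} = 961$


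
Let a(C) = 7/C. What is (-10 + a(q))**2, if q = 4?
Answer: 1089/16 ≈ 68.063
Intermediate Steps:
(-10 + a(q))**2 = (-10 + 7/4)**2 = (-33/4)**2 = 1089/16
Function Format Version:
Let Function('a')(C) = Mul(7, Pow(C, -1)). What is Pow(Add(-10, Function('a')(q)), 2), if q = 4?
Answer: Rational(1089, 16) ≈ 68.063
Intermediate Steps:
Pow(Add(-10, Function('a')(q)), 2) = Pow(Add(-10, Mul(7, Pow(4, -1))), 2) = Pow(Add(-10, Mul(7, Rational(1, 4))), 2) = Pow(Add(-10, Rational(7, 4)), 2) = Pow(Rational(-33, 4), 2) = Rational(1089, 16)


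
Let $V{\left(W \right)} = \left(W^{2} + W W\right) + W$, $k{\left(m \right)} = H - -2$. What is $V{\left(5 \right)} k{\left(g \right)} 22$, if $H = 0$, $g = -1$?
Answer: $2420$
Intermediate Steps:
$k{\left(m \right)} = 2$ ($k{\left(m \right)} = 0 - -2 = 0 + 2 = 2$)
$V{\left(W \right)} = W + 2 W^{2}$ ($V{\left(W \right)} = \left(W^{2} + W^{2}\right) + W = 2 W^{2} + W = W + 2 W^{2}$)
$V{\left(5 \right)} k{\left(g \right)} 22 = 5 \left(1 + 2 \cdot 5\right) 2 \cdot 22 = 5 \left(1 + 10\right) 2 \cdot 22 = 5 \cdot 11 \cdot 2 \cdot 22 = 55 \cdot 2 \cdot 22 = 110 \cdot 22 = 2420$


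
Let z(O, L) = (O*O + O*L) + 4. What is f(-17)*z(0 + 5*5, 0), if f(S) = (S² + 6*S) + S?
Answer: 106930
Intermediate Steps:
z(O, L) = 4 + O² + L*O (z(O, L) = (O² + L*O) + 4 = 4 + O² + L*O)
f(S) = S² + 7*S
f(-17)*z(0 + 5*5, 0) = (-17*(7 - 17))*(4 + (0 + 5*5)² + 0*(0 + 5*5)) = (-17*(-10))*(4 + (0 + 25)² + 0*(0 + 25)) = 170*(4 + 25² + 0*25) = 170*(4 + 625 + 0) = 170*629 = 106930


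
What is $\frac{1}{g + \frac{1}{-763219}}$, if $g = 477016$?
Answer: $\frac{763219}{364067674503} \approx 2.0964 \cdot 10^{-6}$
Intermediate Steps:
$\frac{1}{g + \frac{1}{-763219}} = \frac{1}{477016 + \frac{1}{-763219}} = \frac{1}{477016 - \frac{1}{763219}} = \frac{1}{\frac{364067674503}{763219}} = \frac{763219}{364067674503}$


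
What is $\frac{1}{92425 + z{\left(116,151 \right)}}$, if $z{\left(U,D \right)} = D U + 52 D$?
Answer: $\frac{1}{117793} \approx 8.4895 \cdot 10^{-6}$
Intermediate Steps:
$z{\left(U,D \right)} = 52 D + D U$
$\frac{1}{92425 + z{\left(116,151 \right)}} = \frac{1}{92425 + 151 \left(52 + 116\right)} = \frac{1}{92425 + 151 \cdot 168} = \frac{1}{92425 + 25368} = \frac{1}{117793}$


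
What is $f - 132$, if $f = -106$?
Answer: $-238$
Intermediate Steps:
$f - 132 = -106 - 132 = -238$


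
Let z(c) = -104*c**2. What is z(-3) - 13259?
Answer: -14195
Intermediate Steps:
z(-3) - 13259 = -104*(-3)**2 - 13259 = -104*9 - 13259 = -936 - 13259 = -14195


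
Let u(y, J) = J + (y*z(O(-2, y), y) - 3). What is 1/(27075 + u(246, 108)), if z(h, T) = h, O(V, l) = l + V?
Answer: 1/87204 ≈ 1.1467e-5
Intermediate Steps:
O(V, l) = V + l
u(y, J) = -3 + J + y*(-2 + y) (u(y, J) = J + (y*(-2 + y) - 3) = J + (-3 + y*(-2 + y)) = -3 + J + y*(-2 + y))
1/(27075 + u(246, 108)) = 1/(27075 + (-3 + 108 + 246*(-2 + 246))) = 1/(27075 + (-3 + 108 + 246*244)) = 1/(27075 + (-3 + 108 + 60024)) = 1/(27075 + 60129) = 1/87204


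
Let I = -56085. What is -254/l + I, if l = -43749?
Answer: -2453662411/43749 ≈ -56085.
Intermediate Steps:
-254/l + I = -254/(-43749) - 56085 = -254*(-1/43749) - 56085 = 254/43749 - 56085 = -2453662411/43749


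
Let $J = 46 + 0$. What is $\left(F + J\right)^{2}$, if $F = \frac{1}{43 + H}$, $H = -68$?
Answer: $\frac{1320201}{625} \approx 2112.3$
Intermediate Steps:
$J = 46$
$F = - \frac{1}{25}$ ($F = \frac{1}{43 - 68} = \frac{1}{-25} = - \frac{1}{25} \approx -0.04$)
$\left(F + J\right)^{2} = \left(- \frac{1}{25} + 46\right)^{2} = \left(\frac{1149}{25}\right)^{2} = \frac{1320201}{625}$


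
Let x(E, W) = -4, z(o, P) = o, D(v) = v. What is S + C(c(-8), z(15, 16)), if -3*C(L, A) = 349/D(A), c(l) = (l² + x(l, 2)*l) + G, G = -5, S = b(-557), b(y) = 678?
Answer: 30161/45 ≈ 670.24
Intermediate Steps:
S = 678
c(l) = -5 + l² - 4*l (c(l) = (l² - 4*l) - 5 = -5 + l² - 4*l)
C(L, A) = -349/(3*A)
S + C(c(-8), z(15, 16)) = 678 - 349/3/15 = 678 - 349/3*1/15 = 678 - 349/45 = 30161/45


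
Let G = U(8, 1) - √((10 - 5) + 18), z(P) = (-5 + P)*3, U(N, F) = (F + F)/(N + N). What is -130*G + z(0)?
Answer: -125/4 + 130*√23 ≈ 592.21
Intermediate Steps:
U(N, F) = F/N (U(N, F) = (2*F)/((2*N)) = (2*F)*(1/(2*N)) = F/N)
z(P) = -15 + 3*P
G = ⅛ - √23 (G = 1/8 - √((10 - 5) + 18) = 1*(⅛) - √(5 + 18) = ⅛ - √23 ≈ -4.6708)
-130*G + z(0) = -130*(⅛ - √23) + (-15 + 3*0) = (-65/4 + 130*√23) + (-15 + 0) = (-65/4 + 130*√23) - 15 = -125/4 + 130*√23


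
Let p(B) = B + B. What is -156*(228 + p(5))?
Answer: -37128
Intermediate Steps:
p(B) = 2*B
-156*(228 + p(5)) = -156*(228 + 2*5) = -156*(228 + 10) = -156*238 = -37128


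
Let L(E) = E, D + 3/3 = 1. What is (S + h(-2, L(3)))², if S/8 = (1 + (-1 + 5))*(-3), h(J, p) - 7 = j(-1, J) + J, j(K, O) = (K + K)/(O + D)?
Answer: 12996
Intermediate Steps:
D = 0 (D = -1 + 1 = 0)
j(K, O) = 2*K/O (j(K, O) = (K + K)/(O + 0) = (2*K)/O = 2*K/O)
h(J, p) = 7 + J - 2/J (h(J, p) = 7 + (2*(-1)/J + J) = 7 + (-2/J + J) = 7 + (J - 2/J) = 7 + J - 2/J)
S = -120 (S = 8*((1 + (-1 + 5))*(-3)) = 8*((1 + 4)*(-3)) = 8*(5*(-3)) = 8*(-15) = -120)
(S + h(-2, L(3)))² = (-120 + (7 - 2 - 2/(-2)))² = (-120 + (7 - 2 - 2*(-½)))² = (-120 + (7 - 2 + 1))² = (-120 + 6)² = (-114)² = 12996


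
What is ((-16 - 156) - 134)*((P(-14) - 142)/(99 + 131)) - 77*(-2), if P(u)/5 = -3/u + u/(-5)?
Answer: 519821/1610 ≈ 322.87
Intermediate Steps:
P(u) = -u - 15/u (P(u) = 5*(-3/u + u/(-5)) = 5*(-3/u + u*(-⅕)) = 5*(-3/u - u/5) = -u - 15/u)
((-16 - 156) - 134)*((P(-14) - 142)/(99 + 131)) - 77*(-2) = ((-16 - 156) - 134)*(((-1*(-14) - 15/(-14)) - 142)/(99 + 131)) - 77*(-2) = (-172 - 134)*(((14 - 15*(-1/14)) - 142)/230) + 154 = -306*((14 + 15/14) - 142)/230 + 154 = -306*(211/14 - 142)/230 + 154 = -(-271881)/(7*230) + 154 = -306*(-1777/3220) + 154 = 271881/1610 + 154 = 519821/1610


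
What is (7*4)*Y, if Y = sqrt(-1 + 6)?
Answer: 28*sqrt(5) ≈ 62.610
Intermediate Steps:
Y = sqrt(5) ≈ 2.2361
(7*4)*Y = (7*4)*sqrt(5) = 28*sqrt(5)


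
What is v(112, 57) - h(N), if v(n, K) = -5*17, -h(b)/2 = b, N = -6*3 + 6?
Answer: -109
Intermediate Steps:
N = -12 (N = -18 + 6 = -12)
h(b) = -2*b
v(n, K) = -85
v(112, 57) - h(N) = -85 - (-2)*(-12) = -85 - 1*24 = -85 - 24 = -109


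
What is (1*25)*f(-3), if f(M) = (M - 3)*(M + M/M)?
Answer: 300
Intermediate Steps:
f(M) = (1 + M)*(-3 + M) (f(M) = (-3 + M)*(M + 1) = (-3 + M)*(1 + M) = (1 + M)*(-3 + M))
(1*25)*f(-3) = (1*25)*(-3 + (-3)**2 - 2*(-3)) = 25*(-3 + 9 + 6) = 25*12 = 300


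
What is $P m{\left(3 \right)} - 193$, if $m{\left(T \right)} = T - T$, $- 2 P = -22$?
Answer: $-193$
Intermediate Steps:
$P = 11$ ($P = \left(- \frac{1}{2}\right) \left(-22\right) = 11$)
$m{\left(T \right)} = 0$
$P m{\left(3 \right)} - 193 = 11 \cdot 0 - 193 = 0 - 193 = -193$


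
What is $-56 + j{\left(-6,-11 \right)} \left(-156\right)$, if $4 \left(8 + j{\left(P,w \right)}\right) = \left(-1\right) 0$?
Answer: $1192$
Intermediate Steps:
$j{\left(P,w \right)} = -8$ ($j{\left(P,w \right)} = -8 + \frac{\left(-1\right) 0}{4} = -8 + \frac{1}{4} \cdot 0 = -8 + 0 = -8$)
$-56 + j{\left(-6,-11 \right)} \left(-156\right) = -56 - -1248 = -56 + 1248 = 1192$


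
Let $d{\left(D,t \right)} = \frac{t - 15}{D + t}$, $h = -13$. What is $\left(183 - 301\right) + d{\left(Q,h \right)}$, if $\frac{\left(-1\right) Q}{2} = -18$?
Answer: $- \frac{2742}{23} \approx -119.22$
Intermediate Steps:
$Q = 36$ ($Q = \left(-2\right) \left(-18\right) = 36$)
$d{\left(D,t \right)} = \frac{-15 + t}{D + t}$
$\left(183 - 301\right) + d{\left(Q,h \right)} = \left(183 - 301\right) + \frac{-15 - 13}{36 - 13} = -118 + \frac{1}{23} \left(-28\right) = -118 - \frac{28}{23} = - \frac{2742}{23}$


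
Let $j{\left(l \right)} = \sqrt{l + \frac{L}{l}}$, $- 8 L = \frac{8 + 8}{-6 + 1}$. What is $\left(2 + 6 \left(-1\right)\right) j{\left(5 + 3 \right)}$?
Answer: $- \frac{2 \sqrt{805}}{5} \approx -11.349$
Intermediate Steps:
$L = \frac{2}{5}$ ($L = - \frac{\left(8 + 8\right) \frac{1}{-6 + 1}}{8} = - \frac{16 \frac{1}{-5}}{8} = - \frac{16 \left(- \frac{1}{5}\right)}{8} = \left(- \frac{1}{8}\right) \left(- \frac{16}{5}\right) = \frac{2}{5} \approx 0.4$)
$j{\left(l \right)} = \sqrt{l + \frac{2}{5 l}}$
$\left(2 + 6 \left(-1\right)\right) j{\left(5 + 3 \right)} = \left(2 + 6 \left(-1\right)\right) \frac{\sqrt{\frac{10}{5 + 3} + 25 \left(5 + 3\right)}}{5} = \left(2 - 6\right) \frac{\sqrt{\frac{10}{8} + 25 \cdot 8}}{5} = - 4 \frac{\sqrt{10 \cdot \frac{1}{8} + 200}}{5} = - 4 \frac{\sqrt{\frac{5}{4} + 200}}{5} = - 4 \frac{\sqrt{\frac{805}{4}}}{5} = - 4 \frac{\frac{1}{2} \sqrt{805}}{5} = - 4 \frac{\sqrt{805}}{10} = - \frac{2 \sqrt{805}}{5}$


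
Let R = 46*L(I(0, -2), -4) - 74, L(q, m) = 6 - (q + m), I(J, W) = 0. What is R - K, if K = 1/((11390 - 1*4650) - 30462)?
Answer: 9156693/23722 ≈ 386.00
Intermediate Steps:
K = -1/23722 (K = 1/((11390 - 4650) - 30462) = 1/(6740 - 30462) = 1/(-23722) = -1/23722 ≈ -4.2155e-5)
L(q, m) = 6 - m - q (L(q, m) = 6 - (m + q) = 6 + (-m - q) = 6 - m - q)
R = 386 (R = 46*(6 - 1*(-4) - 1*0) - 74 = 46*(6 + 4 + 0) - 74 = 46*10 - 74 = 460 - 74 = 386)
R - K = 386 - 1*(-1/23722) = 386 + 1/23722 = 9156693/23722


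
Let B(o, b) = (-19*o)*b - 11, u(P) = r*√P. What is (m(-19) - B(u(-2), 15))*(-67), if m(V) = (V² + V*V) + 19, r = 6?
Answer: -50384 - 114570*I*√2 ≈ -50384.0 - 1.6203e+5*I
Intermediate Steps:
m(V) = 19 + 2*V² (m(V) = (V² + V²) + 19 = 2*V² + 19 = 19 + 2*V²)
u(P) = 6*√P
B(o, b) = -11 - 19*b*o (B(o, b) = -19*b*o - 11 = -11 - 19*b*o)
(m(-19) - B(u(-2), 15))*(-67) = ((19 + 2*(-19)²) - (-11 - 19*15*6*√(-2)))*(-67) = ((19 + 2*361) - (-11 - 19*15*6*(I*√2)))*(-67) = ((19 + 722) - (-11 - 19*15*6*I*√2))*(-67) = (741 - (-11 - 1710*I*√2))*(-67) = (741 + (11 + 1710*I*√2))*(-67) = (752 + 1710*I*√2)*(-67) = -50384 - 114570*I*√2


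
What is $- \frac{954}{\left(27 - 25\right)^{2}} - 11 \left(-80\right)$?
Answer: $\frac{1283}{2} \approx 641.5$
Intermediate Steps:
$- \frac{954}{\left(27 - 25\right)^{2}} - 11 \left(-80\right) = - \frac{954}{2^{2}} - -880 = - \frac{954}{4} + 880 = \left(-954\right) \frac{1}{4} + 880 = - \frac{477}{2} + 880 = \frac{1283}{2}$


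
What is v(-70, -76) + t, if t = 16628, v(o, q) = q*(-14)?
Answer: 17692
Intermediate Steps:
v(o, q) = -14*q
v(-70, -76) + t = -14*(-76) + 16628 = 1064 + 16628 = 17692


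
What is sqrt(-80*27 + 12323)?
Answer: sqrt(10163) ≈ 100.81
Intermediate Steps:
sqrt(-80*27 + 12323) = sqrt(-2160 + 12323) = sqrt(10163)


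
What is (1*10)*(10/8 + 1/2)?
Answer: 35/2 ≈ 17.500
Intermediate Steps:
(1*10)*(10/8 + 1/2) = 10*(10*(⅛) + 1*(½)) = 10*(5/4 + ½) = 10*(7/4) = 35/2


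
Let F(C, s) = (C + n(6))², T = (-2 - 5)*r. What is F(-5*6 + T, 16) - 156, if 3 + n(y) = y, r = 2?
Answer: 1525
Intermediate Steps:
n(y) = -3 + y
T = -14 (T = (-2 - 5)*2 = -7*2 = -14)
F(C, s) = (3 + C)² (F(C, s) = (C + (-3 + 6))² = (C + 3)² = (3 + C)²)
F(-5*6 + T, 16) - 156 = (3 + (-5*6 - 14))² - 156 = (3 + (-30 - 14))² - 156 = (3 - 44)² - 156 = (-41)² - 156 = 1681 - 156 = 1525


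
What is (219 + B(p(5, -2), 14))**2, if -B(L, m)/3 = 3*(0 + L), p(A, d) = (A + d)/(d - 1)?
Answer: 51984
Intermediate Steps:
p(A, d) = (A + d)/(-1 + d)
B(L, m) = -9*L (B(L, m) = -9*(0 + L) = -9*L)
(219 + B(p(5, -2), 14))**2 = (219 - 9*(5 - 2)/(-1 - 2))**2 = (219 - 9*3/(-3))**2 = (219 - (-3)*3)**2 = (219 - 9*(-1))**2 = (219 + 9)**2 = 228**2 = 51984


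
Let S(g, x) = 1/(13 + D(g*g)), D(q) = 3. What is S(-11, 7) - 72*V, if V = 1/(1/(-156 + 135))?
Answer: 24193/16 ≈ 1512.1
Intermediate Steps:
S(g, x) = 1/16 (S(g, x) = 1/(13 + 3) = 1/16)
V = -21 (V = 1/(1/(-21)) = 1/(-1/21) = -21)
S(-11, 7) - 72*V = 1/16 - 72*(-21) = 1/16 + 1512 = 24193/16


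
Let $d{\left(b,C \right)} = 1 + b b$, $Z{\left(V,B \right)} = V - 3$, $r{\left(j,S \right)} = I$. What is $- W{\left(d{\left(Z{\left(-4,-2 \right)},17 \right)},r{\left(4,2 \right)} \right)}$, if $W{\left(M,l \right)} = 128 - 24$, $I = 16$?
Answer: $-104$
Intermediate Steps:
$r{\left(j,S \right)} = 16$
$Z{\left(V,B \right)} = -3 + V$
$d{\left(b,C \right)} = 1 + b^{2}$
$W{\left(M,l \right)} = 104$
$- W{\left(d{\left(Z{\left(-4,-2 \right)},17 \right)},r{\left(4,2 \right)} \right)} = \left(-1\right) 104 = -104$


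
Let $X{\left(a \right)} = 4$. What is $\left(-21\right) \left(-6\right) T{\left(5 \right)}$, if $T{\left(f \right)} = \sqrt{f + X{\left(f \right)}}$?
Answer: $378$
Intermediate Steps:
$T{\left(f \right)} = \sqrt{4 + f}$ ($T{\left(f \right)} = \sqrt{f + 4} = \sqrt{4 + f}$)
$\left(-21\right) \left(-6\right) T{\left(5 \right)} = \left(-21\right) \left(-6\right) \sqrt{4 + 5} = 126 \sqrt{9} = 126 \cdot 3 = 378$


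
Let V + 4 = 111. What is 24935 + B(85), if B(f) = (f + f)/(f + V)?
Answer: 2393845/96 ≈ 24936.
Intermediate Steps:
V = 107 (V = -4 + 111 = 107)
B(f) = 2*f/(107 + f) (B(f) = (f + f)/(f + 107) = (2*f)/(107 + f) = 2*f/(107 + f))
24935 + B(85) = 24935 + 2*85/(107 + 85) = 24935 + 2*85/192 = 24935 + 2*85*(1/192) = 24935 + 85/96 = 2393845/96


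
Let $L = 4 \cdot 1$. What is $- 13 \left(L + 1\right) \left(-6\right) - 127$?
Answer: $263$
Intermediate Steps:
$L = 4$
$- 13 \left(L + 1\right) \left(-6\right) - 127 = - 13 \left(4 + 1\right) \left(-6\right) - 127 = - 13 \cdot 5 \left(-6\right) - 127 = \left(-13\right) \left(-30\right) - 127 = 390 - 127 = 263$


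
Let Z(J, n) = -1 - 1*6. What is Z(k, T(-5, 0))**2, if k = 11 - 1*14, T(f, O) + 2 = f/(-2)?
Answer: 49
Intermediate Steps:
T(f, O) = -2 - f/2 (T(f, O) = -2 + f/(-2) = -2 + f*(-1/2) = -2 - f/2)
k = -3 (k = 11 - 14 = -3)
Z(J, n) = -7 (Z(J, n) = -1 - 6 = -7)
Z(k, T(-5, 0))**2 = (-7)**2 = 49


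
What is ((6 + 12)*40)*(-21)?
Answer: -15120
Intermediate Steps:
((6 + 12)*40)*(-21) = (18*40)*(-21) = 720*(-21) = -15120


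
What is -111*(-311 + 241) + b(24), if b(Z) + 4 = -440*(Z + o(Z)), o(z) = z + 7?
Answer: -16434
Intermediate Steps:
o(z) = 7 + z
b(Z) = -3084 - 880*Z (b(Z) = -4 - 440*(Z + (7 + Z)) = -4 - 440*(7 + 2*Z) = -4 + (-3080 - 880*Z) = -3084 - 880*Z)
-111*(-311 + 241) + b(24) = -111*(-311 + 241) + (-3084 - 880*24) = -111*(-70) + (-3084 - 21120) = 7770 - 24204 = -16434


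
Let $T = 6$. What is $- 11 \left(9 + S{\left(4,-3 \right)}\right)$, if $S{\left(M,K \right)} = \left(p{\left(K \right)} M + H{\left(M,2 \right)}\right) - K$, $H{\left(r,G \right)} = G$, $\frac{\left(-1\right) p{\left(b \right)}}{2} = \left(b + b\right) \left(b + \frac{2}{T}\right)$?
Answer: $1254$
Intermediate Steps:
$p{\left(b \right)} = - 4 b \left(\frac{1}{3} + b\right)$ ($p{\left(b \right)} = - 2 \left(b + b\right) \left(b + \frac{2}{6}\right) = - 2 \cdot 2 b \left(b + 2 \cdot \frac{1}{6}\right) = - 2 \cdot 2 b \left(b + \frac{1}{3}\right) = - 2 \cdot 2 b \left(\frac{1}{3} + b\right) = - 4 b \left(\frac{1}{3} + b\right)$)
$S{\left(M,K \right)} = 2 - K - \frac{4 K M \left(1 + 3 K\right)}{3}$ ($S{\left(M,K \right)} = \left(- \frac{4 K \left(1 + 3 K\right)}{3} M + 2\right) - K = \left(- \frac{4 K M \left(1 + 3 K\right)}{3} + 2\right) - K = \left(2 - \frac{4 K M \left(1 + 3 K\right)}{3}\right) - K = 2 - K - \frac{4 K M \left(1 + 3 K\right)}{3}$)
$- 11 \left(9 + S{\left(4,-3 \right)}\right) = - 11 \left(9 - \left(-5 - 16 \left(1 + 3 \left(-3\right)\right)\right)\right) = - 11 \left(9 + \left(2 + 3 - \left(-4\right) 4 \left(1 - 9\right)\right)\right) = - 11 \left(9 + \left(2 + 3 - \left(-4\right) 4 \left(-8\right)\right)\right) = - 11 \left(9 + \left(2 + 3 - 128\right)\right) = - 11 \left(9 - 123\right) = \left(-11\right) \left(-114\right) = 1254$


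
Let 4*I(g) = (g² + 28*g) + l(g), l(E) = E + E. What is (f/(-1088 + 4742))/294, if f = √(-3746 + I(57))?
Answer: 5*I*√401/2148552 ≈ 4.6601e-5*I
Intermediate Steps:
l(E) = 2*E
I(g) = g²/4 + 15*g/2 (I(g) = ((g² + 28*g) + 2*g)/4 = (g² + 30*g)/4 = g²/4 + 15*g/2)
f = 5*I*√401/2 (f = √(-3746 + (¼)*57*(30 + 57)) = √(-3746 + (¼)*57*87) = √(-3746 + 4959/4) = √(-10025/4) = 5*I*√401/2 ≈ 50.062*I)
(f/(-1088 + 4742))/294 = ((5*I*√401/2)/(-1088 + 4742))/294 = ((5*I*√401/2)/3654)*(1/294) = ((5*I*√401/2)*(1/3654))*(1/294) = (5*I*√401/7308)*(1/294) = 5*I*√401/2148552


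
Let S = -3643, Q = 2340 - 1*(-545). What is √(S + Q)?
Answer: I*√758 ≈ 27.532*I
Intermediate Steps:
Q = 2885 (Q = 2340 + 545 = 2885)
√(S + Q) = √(-3643 + 2885) = √(-758) = I*√758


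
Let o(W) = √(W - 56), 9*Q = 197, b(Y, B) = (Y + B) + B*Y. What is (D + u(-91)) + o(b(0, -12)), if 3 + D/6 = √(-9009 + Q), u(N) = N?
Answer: -109 + 2*I*√17 + 4*I*√20221 ≈ -109.0 + 577.05*I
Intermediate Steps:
b(Y, B) = B + Y + B*Y (b(Y, B) = (B + Y) + B*Y = B + Y + B*Y)
Q = 197/9 (Q = (⅑)*197 = 197/9 ≈ 21.889)
o(W) = √(-56 + W)
D = -18 + 4*I*√20221 (D = -18 + 6*√(-9009 + 197/9) = -18 + 6*√(-80884/9) = -18 + 6*(2*I*√20221/3) = -18 + 4*I*√20221 ≈ -18.0 + 568.8*I)
(D + u(-91)) + o(b(0, -12)) = ((-18 + 4*I*√20221) - 91) + √(-56 + (-12 + 0 - 12*0)) = (-109 + 4*I*√20221) + √(-56 + (-12 + 0 + 0)) = (-109 + 4*I*√20221) + √(-56 - 12) = (-109 + 4*I*√20221) + √(-68) = (-109 + 4*I*√20221) + 2*I*√17 = -109 + 2*I*√17 + 4*I*√20221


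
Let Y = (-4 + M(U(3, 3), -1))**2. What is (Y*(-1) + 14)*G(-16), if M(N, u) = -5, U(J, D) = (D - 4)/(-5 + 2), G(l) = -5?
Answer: 335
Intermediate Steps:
U(J, D) = 4/3 - D/3 (U(J, D) = (-4 + D)/(-3) = (-4 + D)*(-1/3) = 4/3 - D/3)
Y = 81 (Y = (-4 - 5)**2 = (-9)**2 = 81)
(Y*(-1) + 14)*G(-16) = (81*(-1) + 14)*(-5) = (-81 + 14)*(-5) = -67*(-5) = 335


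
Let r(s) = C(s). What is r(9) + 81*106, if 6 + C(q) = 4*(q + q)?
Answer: 8652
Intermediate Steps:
C(q) = -6 + 8*q (C(q) = -6 + 4*(q + q) = -6 + 4*(2*q) = -6 + 8*q)
r(s) = -6 + 8*s
r(9) + 81*106 = (-6 + 8*9) + 81*106 = (-6 + 72) + 8586 = 66 + 8586 = 8652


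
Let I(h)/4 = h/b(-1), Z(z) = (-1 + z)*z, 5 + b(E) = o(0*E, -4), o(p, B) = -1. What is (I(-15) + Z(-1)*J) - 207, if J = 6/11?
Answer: -2155/11 ≈ -195.91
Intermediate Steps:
b(E) = -6 (b(E) = -5 - 1 = -6)
Z(z) = z*(-1 + z)
J = 6/11 (J = 6*(1/11) = 6/11 ≈ 0.54545)
I(h) = -2*h/3 (I(h) = 4*(h/(-6)) = 4*(h*(-⅙)) = 4*(-h/6) = -2*h/3)
(I(-15) + Z(-1)*J) - 207 = (-⅔*(-15) - (-1 - 1)*(6/11)) - 207 = (10 - 1*(-2)*(6/11)) - 207 = (10 + 2*(6/11)) - 207 = (10 + 12/11) - 207 = 122/11 - 207 = -2155/11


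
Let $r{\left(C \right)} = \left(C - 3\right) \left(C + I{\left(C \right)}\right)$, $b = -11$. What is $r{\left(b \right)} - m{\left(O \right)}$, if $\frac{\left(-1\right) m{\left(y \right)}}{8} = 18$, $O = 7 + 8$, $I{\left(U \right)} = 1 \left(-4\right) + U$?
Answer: $508$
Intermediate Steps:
$I{\left(U \right)} = -4 + U$
$O = 15$
$r{\left(C \right)} = \left(-4 + 2 C\right) \left(-3 + C\right)$ ($r{\left(C \right)} = \left(C - 3\right) \left(C + \left(-4 + C\right)\right) = \left(-3 + C\right) \left(-4 + 2 C\right) = \left(-4 + 2 C\right) \left(-3 + C\right)$)
$m{\left(y \right)} = -144$ ($m{\left(y \right)} = \left(-8\right) 18 = -144$)
$r{\left(b \right)} - m{\left(O \right)} = \left(12 - -110 + 2 \left(-11\right)^{2}\right) - -144 = \left(12 + 110 + 2 \cdot 121\right) + 144 = \left(12 + 110 + 242\right) + 144 = 364 + 144 = 508$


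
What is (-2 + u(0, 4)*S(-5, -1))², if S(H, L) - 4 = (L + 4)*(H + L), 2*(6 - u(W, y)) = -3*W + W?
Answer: 7396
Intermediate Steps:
u(W, y) = 6 + W (u(W, y) = 6 - (-3*W + W)/2 = 6 - (-1)*W = 6 + W)
S(H, L) = 4 + (4 + L)*(H + L) (S(H, L) = 4 + (L + 4)*(H + L) = 4 + (4 + L)*(H + L))
(-2 + u(0, 4)*S(-5, -1))² = (-2 + (6 + 0)*(4 + (-1)² + 4*(-5) + 4*(-1) - 5*(-1)))² = (-2 + 6*(4 + 1 - 20 - 4 + 5))² = (-2 + 6*(-14))² = (-2 - 84)² = (-86)² = 7396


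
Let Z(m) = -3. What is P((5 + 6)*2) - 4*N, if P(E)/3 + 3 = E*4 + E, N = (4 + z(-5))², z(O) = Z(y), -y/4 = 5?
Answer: 317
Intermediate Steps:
y = -20 (y = -4*5 = -20)
z(O) = -3
N = 1 (N = (4 - 3)² = 1² = 1)
P(E) = -9 + 15*E (P(E) = -9 + 3*(E*4 + E) = -9 + 3*(4*E + E) = -9 + 3*(5*E) = -9 + 15*E)
P((5 + 6)*2) - 4*N = (-9 + 15*((5 + 6)*2)) - 4*1 = (-9 + 15*(11*2)) - 4 = (-9 + 15*22) - 4 = (-9 + 330) - 4 = 321 - 4 = 317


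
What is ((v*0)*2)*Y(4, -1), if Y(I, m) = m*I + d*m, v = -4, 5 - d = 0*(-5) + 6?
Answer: 0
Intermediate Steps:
d = -1 (d = 5 - (0*(-5) + 6) = 5 - (0 + 6) = 5 - 1*6 = 5 - 6 = -1)
Y(I, m) = -m + I*m (Y(I, m) = m*I - m = I*m - m = -m + I*m)
((v*0)*2)*Y(4, -1) = (-4*0*2)*(-(-1 + 4)) = (0*2)*(-1*3) = 0*(-3) = 0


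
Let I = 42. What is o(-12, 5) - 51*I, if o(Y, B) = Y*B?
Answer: -2202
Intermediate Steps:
o(Y, B) = B*Y
o(-12, 5) - 51*I = 5*(-12) - 51*42 = -60 - 2142 = -2202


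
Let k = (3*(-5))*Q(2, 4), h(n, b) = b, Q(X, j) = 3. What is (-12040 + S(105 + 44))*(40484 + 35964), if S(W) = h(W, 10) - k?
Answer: -916229280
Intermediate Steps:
k = -45 (k = (3*(-5))*3 = -15*3 = -45)
S(W) = 55 (S(W) = 10 - 1*(-45) = 10 + 45 = 55)
(-12040 + S(105 + 44))*(40484 + 35964) = (-12040 + 55)*(40484 + 35964) = -11985*76448 = -916229280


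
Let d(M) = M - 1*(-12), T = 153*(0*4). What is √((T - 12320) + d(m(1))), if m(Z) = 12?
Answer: 2*I*√3074 ≈ 110.89*I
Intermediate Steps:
T = 0 (T = 153*0 = 0)
d(M) = 12 + M (d(M) = M + 12 = 12 + M)
√((T - 12320) + d(m(1))) = √((0 - 12320) + (12 + 12)) = √(-12320 + 24) = √(-12296) = 2*I*√3074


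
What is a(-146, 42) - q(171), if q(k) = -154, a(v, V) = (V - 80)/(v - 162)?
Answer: 23735/154 ≈ 154.12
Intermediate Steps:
a(v, V) = (-80 + V)/(-162 + v)
a(-146, 42) - q(171) = (-80 + 42)/(-162 - 146) - 1*(-154) = -38/(-308) + 154 = -1/308*(-38) + 154 = 19/154 + 154 = 23735/154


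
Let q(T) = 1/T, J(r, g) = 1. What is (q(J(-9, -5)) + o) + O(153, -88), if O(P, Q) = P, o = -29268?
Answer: -29114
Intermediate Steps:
(q(J(-9, -5)) + o) + O(153, -88) = (1/1 - 29268) + 153 = (1 - 29268) + 153 = -29267 + 153 = -29114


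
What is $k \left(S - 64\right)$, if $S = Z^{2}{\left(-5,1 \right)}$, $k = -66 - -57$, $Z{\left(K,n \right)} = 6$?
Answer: $252$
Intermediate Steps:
$k = -9$ ($k = -66 + 57 = -9$)
$S = 36$ ($S = 6^{2} = 36$)
$k \left(S - 64\right) = - 9 \left(36 - 64\right) = \left(-9\right) \left(-28\right) = 252$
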